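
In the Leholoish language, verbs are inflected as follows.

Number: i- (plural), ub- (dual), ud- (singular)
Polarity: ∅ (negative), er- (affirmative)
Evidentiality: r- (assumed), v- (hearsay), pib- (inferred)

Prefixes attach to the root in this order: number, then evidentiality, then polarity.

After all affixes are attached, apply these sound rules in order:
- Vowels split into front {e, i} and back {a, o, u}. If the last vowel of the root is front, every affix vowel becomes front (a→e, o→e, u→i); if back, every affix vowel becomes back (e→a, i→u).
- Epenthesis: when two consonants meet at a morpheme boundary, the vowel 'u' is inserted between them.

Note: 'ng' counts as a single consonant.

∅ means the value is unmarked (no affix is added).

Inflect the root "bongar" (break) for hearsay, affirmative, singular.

aruvudubongar

Attach number singular ud- → udbongar.
Attach evidentiality hearsay v- → vudbongar.
Attach polarity affirmative er- → ervudbongar.
Apply vowel harmony: ervudbongar → arvudbongar.
Apply epenthesis: arvudbongar → aruvudubongar.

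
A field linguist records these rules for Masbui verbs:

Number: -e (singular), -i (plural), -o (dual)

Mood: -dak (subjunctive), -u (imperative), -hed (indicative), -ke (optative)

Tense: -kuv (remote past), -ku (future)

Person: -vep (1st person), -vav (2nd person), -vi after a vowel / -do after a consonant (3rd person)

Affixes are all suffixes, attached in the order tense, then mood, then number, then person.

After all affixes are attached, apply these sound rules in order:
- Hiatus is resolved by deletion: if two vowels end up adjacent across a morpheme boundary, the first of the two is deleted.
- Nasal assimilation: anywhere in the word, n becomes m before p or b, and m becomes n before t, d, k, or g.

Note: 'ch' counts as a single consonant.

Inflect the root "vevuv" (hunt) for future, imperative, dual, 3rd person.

vevuvkovi

Attach tense future -ku → vevuvku.
Attach mood imperative -u → vevuvkuu.
Attach number dual -o → vevuvkuuo.
Attach person 3rd person -vi (after vowel 'o') → vevuvkuuovi.
Apply vowel deletion: vevuvkuuovi → vevuvkovi.
Nasal assimilation: no change.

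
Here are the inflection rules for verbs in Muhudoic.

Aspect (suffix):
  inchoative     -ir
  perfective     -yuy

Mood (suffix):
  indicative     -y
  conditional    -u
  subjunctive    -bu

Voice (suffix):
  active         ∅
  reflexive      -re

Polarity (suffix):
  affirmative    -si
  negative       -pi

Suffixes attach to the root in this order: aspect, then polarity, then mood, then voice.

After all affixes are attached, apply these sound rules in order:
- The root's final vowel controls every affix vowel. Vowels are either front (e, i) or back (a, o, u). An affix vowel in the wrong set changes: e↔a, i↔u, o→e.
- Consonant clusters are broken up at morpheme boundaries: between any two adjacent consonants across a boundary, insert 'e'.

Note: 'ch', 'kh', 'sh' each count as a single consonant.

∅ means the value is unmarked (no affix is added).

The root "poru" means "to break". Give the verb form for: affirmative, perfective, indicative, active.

poruyuyesuy

Attach aspect perfective -yuy → poruyuy.
Attach polarity affirmative -si → poruyuysi.
Attach mood indicative -y → poruyuysiy.
voice = active: zero marking, form stays poruyuysiy.
Apply vowel harmony: poruyuysiy → poruyuysuy.
Apply epenthesis: poruyuysuy → poruyuyesuy.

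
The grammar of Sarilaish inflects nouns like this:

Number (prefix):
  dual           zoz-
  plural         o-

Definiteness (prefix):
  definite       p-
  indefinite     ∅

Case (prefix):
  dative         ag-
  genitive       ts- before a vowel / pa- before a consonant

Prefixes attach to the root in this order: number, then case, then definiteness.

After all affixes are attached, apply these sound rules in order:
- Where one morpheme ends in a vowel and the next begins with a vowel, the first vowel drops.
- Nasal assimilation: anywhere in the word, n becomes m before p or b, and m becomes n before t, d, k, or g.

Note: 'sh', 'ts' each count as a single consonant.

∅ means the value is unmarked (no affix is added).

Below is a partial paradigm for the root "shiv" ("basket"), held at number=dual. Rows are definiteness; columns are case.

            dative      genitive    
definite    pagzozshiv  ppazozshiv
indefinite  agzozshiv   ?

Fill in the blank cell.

Attach number dual zoz- → zozshiv.
Attach case genitive pa- (before consonant 'z') → pazozshiv.
definiteness = indefinite: zero marking, form stays pazozshiv.
Vowel deletion: no change.
Nasal assimilation: no change.

pazozshiv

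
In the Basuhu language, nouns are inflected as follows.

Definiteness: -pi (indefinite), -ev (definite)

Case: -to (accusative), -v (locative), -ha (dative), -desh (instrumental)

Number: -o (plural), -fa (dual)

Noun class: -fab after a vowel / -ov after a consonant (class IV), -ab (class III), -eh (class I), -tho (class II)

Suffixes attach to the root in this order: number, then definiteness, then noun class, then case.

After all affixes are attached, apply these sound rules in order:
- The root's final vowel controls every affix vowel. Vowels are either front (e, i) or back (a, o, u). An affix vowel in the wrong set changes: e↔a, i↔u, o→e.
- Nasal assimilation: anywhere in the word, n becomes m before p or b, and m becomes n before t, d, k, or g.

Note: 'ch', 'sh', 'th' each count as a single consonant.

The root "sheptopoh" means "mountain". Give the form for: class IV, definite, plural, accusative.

sheptopohoavovto

Attach number plural -o → sheptopoho.
Attach definiteness definite -ev → sheptopohoev.
Attach noun class class IV -ov (after consonant 'v') → sheptopohoevov.
Attach case accusative -to → sheptopohoevovto.
Apply vowel harmony: sheptopohoevovto → sheptopohoavovto.
Nasal assimilation: no change.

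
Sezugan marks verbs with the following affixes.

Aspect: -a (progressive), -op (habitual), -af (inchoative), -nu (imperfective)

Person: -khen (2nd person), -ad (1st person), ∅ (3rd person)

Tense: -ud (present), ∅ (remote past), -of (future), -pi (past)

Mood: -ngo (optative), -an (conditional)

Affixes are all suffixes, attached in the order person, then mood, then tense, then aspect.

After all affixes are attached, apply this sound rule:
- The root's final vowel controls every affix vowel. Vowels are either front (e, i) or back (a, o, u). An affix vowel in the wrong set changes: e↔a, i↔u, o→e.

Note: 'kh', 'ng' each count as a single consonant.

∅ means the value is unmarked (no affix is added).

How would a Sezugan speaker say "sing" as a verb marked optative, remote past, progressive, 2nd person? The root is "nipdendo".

nipdendokhanngoa

Attach person 2nd person -khen → nipdendokhen.
Attach mood optative -ngo → nipdendokhenngo.
tense = remote past: zero marking, form stays nipdendokhenngo.
Attach aspect progressive -a → nipdendokhenngoa.
Apply vowel harmony: nipdendokhenngoa → nipdendokhanngoa.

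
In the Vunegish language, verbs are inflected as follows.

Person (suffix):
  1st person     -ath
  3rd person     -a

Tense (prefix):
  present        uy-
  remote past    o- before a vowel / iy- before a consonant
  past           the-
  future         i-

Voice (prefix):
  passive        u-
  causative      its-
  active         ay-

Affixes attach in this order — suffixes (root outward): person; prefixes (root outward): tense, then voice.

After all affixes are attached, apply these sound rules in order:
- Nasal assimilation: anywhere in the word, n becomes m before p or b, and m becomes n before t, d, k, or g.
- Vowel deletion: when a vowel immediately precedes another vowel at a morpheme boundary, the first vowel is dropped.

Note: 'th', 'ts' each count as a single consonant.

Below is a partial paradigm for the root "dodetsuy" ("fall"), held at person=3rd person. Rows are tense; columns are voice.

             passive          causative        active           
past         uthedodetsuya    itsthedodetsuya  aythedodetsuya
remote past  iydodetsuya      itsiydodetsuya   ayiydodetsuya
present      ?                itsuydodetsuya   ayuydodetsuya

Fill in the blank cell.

Attach tense present uy- → uydodetsuy.
Attach voice passive u- → uuydodetsuy.
Attach person 3rd person -a → uuydodetsuya.
Nasal assimilation: no change.
Apply vowel deletion: uuydodetsuya → uydodetsuya.

uydodetsuya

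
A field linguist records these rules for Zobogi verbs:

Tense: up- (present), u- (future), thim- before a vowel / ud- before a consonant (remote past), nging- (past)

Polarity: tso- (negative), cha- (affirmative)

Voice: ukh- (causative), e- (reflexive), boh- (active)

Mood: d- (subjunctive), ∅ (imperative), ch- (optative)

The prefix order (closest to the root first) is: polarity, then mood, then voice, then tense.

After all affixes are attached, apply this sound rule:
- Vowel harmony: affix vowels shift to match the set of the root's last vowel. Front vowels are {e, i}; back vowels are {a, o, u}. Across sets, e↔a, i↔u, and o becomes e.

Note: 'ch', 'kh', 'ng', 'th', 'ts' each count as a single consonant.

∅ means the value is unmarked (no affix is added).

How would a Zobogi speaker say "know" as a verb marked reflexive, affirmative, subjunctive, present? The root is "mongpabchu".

upadchamongpabchu

Attach polarity affirmative cha- → chamongpabchu.
Attach mood subjunctive d- → dchamongpabchu.
Attach voice reflexive e- → edchamongpabchu.
Attach tense present up- → upedchamongpabchu.
Apply vowel harmony: upedchamongpabchu → upadchamongpabchu.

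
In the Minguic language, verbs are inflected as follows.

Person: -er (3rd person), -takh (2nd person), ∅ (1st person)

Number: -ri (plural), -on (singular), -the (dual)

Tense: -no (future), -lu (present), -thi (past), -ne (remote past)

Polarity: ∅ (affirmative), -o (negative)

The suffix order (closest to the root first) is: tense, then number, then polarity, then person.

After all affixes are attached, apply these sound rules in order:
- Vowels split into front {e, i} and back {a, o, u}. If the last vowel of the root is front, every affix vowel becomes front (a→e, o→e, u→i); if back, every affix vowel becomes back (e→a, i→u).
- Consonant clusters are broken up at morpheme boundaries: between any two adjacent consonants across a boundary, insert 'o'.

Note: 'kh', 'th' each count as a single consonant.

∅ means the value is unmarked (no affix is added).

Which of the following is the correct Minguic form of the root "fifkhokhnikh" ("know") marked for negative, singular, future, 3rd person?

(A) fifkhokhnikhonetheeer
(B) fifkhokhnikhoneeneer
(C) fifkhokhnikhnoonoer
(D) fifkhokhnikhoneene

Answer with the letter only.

B

Attach tense future -no → fifkhokhnikhno.
Attach number singular -on → fifkhokhnikhnoon.
Attach polarity negative -o → fifkhokhnikhnoono.
Attach person 3rd person -er → fifkhokhnikhnoonoer.
Apply vowel harmony: fifkhokhnikhnoonoer → fifkhokhnikhneeneer.
Apply epenthesis: fifkhokhnikhneeneer → fifkhokhnikhoneeneer.
So the correct form is fifkhokhnikhoneeneer, option (B).
(D) fifkhokhnikhoneene is wrong: it uses 1st person instead of 3rd person for person.
(C) fifkhokhnikhnoonoer is wrong: it fails to apply the sound rule(s).
(A) fifkhokhnikhonetheeer is wrong: it uses dual instead of singular for number.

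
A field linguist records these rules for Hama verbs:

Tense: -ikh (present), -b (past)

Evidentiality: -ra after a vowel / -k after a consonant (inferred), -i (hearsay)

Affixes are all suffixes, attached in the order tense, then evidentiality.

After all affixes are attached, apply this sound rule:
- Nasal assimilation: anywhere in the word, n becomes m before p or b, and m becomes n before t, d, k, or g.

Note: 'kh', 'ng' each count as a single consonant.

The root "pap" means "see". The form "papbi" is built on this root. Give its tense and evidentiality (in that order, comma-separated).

past, hearsay

Segment: pap-b-i.
tense: -b → past.
evidentiality: -i → hearsay.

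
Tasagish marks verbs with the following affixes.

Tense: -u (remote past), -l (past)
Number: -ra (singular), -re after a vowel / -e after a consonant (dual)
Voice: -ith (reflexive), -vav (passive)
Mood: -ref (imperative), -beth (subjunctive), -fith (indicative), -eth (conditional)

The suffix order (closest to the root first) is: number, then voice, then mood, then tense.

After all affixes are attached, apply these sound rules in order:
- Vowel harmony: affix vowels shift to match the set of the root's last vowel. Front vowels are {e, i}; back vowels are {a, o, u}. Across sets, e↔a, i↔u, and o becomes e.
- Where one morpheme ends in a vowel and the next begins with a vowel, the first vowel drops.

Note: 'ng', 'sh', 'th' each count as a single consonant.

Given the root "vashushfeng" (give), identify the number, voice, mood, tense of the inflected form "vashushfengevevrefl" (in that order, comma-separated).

Segment: vashushfeng-e-vav-ref-l.
number: -re/e → dual.
voice: -vav → passive.
mood: -ref → imperative.
tense: -l → past.

dual, passive, imperative, past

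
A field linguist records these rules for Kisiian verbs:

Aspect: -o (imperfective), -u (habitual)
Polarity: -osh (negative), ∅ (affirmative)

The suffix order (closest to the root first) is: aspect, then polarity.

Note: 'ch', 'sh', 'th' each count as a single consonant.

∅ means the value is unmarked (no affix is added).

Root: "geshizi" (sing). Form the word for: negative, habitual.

Attach aspect habitual -u → geshiziu.
Attach polarity negative -osh → geshiziuosh.

geshiziuosh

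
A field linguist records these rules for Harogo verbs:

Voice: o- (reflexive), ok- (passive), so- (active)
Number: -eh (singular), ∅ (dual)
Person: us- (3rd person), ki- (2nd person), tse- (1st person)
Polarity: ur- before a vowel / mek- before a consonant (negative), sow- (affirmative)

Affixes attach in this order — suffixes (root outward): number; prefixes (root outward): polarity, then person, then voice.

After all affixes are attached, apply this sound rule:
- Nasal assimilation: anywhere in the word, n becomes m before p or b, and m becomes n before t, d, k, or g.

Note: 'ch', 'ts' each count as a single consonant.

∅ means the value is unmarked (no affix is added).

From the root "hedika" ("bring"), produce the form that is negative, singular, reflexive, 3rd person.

Attach polarity negative mek- (before consonant 'h') → mekhedika.
Attach number singular -eh → mekhedikaeh.
Attach person 3rd person us- → usmekhedikaeh.
Attach voice reflexive o- → ousmekhedikaeh.
Nasal assimilation: no change.

ousmekhedikaeh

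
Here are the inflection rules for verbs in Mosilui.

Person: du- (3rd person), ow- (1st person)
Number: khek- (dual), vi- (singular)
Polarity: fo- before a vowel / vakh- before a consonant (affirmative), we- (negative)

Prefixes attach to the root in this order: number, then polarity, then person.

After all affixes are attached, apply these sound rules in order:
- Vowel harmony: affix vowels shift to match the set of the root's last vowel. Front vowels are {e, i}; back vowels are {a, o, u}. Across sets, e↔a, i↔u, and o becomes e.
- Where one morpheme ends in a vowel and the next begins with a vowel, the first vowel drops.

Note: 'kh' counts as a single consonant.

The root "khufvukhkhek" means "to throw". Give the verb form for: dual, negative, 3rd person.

diwekhekkhufvukhkhek

Attach number dual khek- → khekkhufvukhkhek.
Attach polarity negative we- → wekhekkhufvukhkhek.
Attach person 3rd person du- → duwekhekkhufvukhkhek.
Apply vowel harmony: duwekhekkhufvukhkhek → diwekhekkhufvukhkhek.
Vowel deletion: no change.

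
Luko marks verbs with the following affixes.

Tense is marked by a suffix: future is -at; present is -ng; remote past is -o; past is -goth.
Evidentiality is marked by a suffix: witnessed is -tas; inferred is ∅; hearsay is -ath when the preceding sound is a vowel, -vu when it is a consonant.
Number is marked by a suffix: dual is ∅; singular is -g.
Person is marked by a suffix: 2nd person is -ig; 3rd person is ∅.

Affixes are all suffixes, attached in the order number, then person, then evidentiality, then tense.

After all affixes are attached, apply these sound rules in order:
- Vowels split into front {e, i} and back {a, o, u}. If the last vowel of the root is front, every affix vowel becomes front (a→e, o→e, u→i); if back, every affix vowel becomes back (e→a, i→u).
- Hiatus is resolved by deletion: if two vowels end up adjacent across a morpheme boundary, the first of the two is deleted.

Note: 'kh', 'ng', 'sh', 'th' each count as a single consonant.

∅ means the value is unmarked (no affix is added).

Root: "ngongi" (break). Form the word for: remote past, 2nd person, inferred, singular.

Attach number singular -g → ngongig.
Attach person 2nd person -ig → ngongigig.
evidentiality = inferred: zero marking, form stays ngongigig.
Attach tense remote past -o → ngongigigo.
Apply vowel harmony: ngongigigo → ngongigige.
Vowel deletion: no change.

ngongigige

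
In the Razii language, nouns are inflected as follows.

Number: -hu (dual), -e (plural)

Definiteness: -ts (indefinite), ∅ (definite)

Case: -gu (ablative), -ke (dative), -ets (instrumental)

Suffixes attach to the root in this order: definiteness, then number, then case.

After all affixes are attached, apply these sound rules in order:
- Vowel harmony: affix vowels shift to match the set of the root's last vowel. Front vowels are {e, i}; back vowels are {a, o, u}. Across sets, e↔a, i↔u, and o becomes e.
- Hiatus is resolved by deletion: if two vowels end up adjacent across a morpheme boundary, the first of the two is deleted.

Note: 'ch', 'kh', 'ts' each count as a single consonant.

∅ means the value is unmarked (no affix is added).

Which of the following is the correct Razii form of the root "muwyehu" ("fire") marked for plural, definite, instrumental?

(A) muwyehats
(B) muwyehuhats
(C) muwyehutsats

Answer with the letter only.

A

definiteness = definite: zero marking, form stays muwyehu.
Attach number plural -e → muwyehue.
Attach case instrumental -ets → muwyehueets.
Apply vowel harmony: muwyehueets → muwyehuaats.
Apply vowel deletion: muwyehuaats → muwyehats.
So the correct form is muwyehats, option (A).
(B) muwyehuhats is wrong: it uses dual instead of plural for number.
(C) muwyehutsats is wrong: it uses indefinite instead of definite for definiteness.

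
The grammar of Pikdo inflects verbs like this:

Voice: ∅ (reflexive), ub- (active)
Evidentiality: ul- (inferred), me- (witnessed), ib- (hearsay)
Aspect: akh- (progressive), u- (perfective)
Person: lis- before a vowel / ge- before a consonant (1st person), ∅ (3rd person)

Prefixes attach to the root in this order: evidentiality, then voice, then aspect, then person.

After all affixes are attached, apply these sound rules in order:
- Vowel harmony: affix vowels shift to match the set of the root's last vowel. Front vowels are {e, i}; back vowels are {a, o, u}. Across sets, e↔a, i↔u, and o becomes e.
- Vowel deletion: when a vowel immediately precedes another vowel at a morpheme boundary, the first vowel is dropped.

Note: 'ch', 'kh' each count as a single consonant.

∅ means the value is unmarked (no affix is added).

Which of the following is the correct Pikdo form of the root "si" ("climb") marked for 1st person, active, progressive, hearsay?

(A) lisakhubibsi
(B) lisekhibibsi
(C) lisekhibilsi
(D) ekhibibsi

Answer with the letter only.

B

Attach evidentiality hearsay ib- → ibsi.
Attach voice active ub- → ubibsi.
Attach aspect progressive akh- → akhubibsi.
Attach person 1st person lis- (before vowel 'a') → lisakhubibsi.
Apply vowel harmony: lisakhubibsi → lisekhibibsi.
Vowel deletion: no change.
So the correct form is lisekhibibsi, option (B).
(A) lisakhubibsi is wrong: it fails to apply the sound rule(s).
(D) ekhibibsi is wrong: it uses 3rd person instead of 1st person for person.
(C) lisekhibilsi is wrong: it uses inferred instead of hearsay for evidentiality.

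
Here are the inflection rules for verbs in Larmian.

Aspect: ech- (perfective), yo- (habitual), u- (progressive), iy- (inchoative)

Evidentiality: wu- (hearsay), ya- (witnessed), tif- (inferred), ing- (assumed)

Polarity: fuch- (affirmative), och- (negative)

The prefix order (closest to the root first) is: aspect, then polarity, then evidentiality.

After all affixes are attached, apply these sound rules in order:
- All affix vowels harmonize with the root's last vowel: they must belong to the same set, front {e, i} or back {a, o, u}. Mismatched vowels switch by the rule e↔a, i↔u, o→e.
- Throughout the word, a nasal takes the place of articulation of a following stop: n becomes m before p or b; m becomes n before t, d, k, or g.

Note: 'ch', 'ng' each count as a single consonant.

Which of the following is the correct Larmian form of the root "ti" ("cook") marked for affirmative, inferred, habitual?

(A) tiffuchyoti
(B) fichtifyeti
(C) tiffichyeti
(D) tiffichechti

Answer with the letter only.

C

Attach aspect habitual yo- → yoti.
Attach polarity affirmative fuch- → fuchyoti.
Attach evidentiality inferred tif- → tiffuchyoti.
Apply vowel harmony: tiffuchyoti → tiffichyeti.
Nasal assimilation: no change.
So the correct form is tiffichyeti, option (C).
(A) tiffuchyoti is wrong: it fails to apply the sound rule(s).
(B) fichtifyeti is wrong: it has the affixes in the wrong order.
(D) tiffichechti is wrong: it uses perfective instead of habitual for aspect.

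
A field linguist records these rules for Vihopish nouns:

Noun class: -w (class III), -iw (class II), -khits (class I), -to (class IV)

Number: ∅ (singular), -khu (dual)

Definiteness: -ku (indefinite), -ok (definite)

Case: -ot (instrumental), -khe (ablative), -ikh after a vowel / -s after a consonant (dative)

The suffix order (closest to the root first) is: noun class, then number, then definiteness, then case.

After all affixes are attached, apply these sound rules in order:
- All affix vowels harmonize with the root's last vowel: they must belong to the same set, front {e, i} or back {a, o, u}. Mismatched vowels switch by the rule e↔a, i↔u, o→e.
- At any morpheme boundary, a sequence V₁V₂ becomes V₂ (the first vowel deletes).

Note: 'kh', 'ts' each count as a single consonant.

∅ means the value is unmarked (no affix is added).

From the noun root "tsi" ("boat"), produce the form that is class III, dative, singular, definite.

Attach noun class class III -w → tsiw.
number = singular: zero marking, form stays tsiw.
Attach definiteness definite -ok → tsiwok.
Attach case dative -s (after consonant 'k') → tsiwoks.
Apply vowel harmony: tsiwoks → tsiweks.
Vowel deletion: no change.

tsiweks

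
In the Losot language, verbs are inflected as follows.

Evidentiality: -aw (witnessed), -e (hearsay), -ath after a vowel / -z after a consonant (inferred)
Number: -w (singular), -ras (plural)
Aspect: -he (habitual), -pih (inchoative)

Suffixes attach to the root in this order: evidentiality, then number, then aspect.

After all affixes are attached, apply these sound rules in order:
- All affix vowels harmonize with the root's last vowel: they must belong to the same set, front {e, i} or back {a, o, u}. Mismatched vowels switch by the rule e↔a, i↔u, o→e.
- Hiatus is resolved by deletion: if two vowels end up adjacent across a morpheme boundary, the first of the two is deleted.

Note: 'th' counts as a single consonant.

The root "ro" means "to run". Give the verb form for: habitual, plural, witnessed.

rawrasha

Attach evidentiality witnessed -aw → roaw.
Attach number plural -ras → roawras.
Attach aspect habitual -he → roawrashe.
Apply vowel harmony: roawrashe → roawrasha.
Apply vowel deletion: roawrasha → rawrasha.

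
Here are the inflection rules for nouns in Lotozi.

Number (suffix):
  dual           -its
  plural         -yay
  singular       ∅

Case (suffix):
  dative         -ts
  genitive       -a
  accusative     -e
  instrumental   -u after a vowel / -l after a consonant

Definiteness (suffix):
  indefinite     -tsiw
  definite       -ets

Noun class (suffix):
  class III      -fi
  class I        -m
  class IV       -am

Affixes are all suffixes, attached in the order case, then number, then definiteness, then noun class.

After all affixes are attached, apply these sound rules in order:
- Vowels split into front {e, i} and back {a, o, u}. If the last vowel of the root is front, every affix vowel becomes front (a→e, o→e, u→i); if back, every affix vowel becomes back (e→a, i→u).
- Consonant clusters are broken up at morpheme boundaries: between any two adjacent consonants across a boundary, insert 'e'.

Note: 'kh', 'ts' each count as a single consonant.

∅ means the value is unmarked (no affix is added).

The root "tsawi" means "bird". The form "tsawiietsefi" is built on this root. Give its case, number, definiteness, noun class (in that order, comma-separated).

Segment: tsawi-u-ets-fi.
case: -u/l → instrumental.
number: ∅ → singular.
definiteness: -ets → definite.
noun class: -fi → class III.

instrumental, singular, definite, class III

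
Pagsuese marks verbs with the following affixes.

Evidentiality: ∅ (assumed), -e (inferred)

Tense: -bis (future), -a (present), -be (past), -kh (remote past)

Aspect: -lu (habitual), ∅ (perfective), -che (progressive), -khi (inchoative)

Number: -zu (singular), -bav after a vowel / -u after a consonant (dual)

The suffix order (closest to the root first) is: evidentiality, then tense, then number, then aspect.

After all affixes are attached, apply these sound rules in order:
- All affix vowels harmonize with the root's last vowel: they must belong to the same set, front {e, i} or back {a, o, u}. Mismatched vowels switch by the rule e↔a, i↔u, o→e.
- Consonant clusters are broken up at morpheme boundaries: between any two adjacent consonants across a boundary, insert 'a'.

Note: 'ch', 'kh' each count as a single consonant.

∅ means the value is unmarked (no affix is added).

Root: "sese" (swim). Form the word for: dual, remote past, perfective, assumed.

sesekhi

evidentiality = assumed: zero marking, form stays sese.
Attach tense remote past -kh → sesekh.
Attach number dual -u (after consonant 'kh') → sesekhu.
aspect = perfective: zero marking, form stays sesekhu.
Apply vowel harmony: sesekhu → sesekhi.
Epenthesis: no change.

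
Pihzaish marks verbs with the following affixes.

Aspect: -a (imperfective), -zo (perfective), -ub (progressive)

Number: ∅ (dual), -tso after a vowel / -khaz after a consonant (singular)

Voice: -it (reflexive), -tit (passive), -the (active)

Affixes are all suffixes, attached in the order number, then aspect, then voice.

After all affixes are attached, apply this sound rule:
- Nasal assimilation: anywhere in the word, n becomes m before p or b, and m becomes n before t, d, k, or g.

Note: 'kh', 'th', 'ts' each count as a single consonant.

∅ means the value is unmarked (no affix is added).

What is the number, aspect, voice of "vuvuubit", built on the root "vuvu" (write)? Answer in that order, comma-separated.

Segment: vuvu-ub-it.
number: ∅ → dual.
aspect: -ub → progressive.
voice: -it → reflexive.

dual, progressive, reflexive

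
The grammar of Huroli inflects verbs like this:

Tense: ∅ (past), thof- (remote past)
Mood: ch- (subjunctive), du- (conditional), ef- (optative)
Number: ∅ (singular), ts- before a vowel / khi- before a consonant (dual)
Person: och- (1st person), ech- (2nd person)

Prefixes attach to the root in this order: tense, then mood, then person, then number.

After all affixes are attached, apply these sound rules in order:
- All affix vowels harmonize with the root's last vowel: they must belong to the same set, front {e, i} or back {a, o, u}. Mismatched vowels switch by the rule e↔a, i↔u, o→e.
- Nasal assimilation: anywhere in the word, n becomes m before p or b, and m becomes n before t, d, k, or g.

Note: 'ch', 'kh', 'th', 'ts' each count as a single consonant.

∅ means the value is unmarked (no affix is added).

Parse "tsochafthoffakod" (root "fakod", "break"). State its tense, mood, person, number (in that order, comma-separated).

remote past, optative, 1st person, dual

Segment: ts-och-ef-thof-fakod.
tense: thof- → remote past.
mood: ef- → optative.
person: och- → 1st person.
number: ts/khi- → dual.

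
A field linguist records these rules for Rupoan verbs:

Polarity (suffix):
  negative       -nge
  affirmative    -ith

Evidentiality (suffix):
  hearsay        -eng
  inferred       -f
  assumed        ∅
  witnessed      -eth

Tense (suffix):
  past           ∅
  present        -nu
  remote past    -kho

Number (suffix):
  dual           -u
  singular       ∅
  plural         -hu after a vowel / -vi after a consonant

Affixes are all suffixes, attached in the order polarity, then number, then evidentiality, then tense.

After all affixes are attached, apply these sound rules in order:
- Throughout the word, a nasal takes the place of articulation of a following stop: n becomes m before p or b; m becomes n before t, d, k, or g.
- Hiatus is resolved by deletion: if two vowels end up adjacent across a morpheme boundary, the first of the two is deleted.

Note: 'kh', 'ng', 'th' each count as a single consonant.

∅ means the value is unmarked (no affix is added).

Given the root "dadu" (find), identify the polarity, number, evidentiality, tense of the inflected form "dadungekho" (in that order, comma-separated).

negative, singular, assumed, remote past

Segment: dadu-nge-kho.
polarity: -nge → negative.
number: ∅ → singular.
evidentiality: ∅ → assumed.
tense: -kho → remote past.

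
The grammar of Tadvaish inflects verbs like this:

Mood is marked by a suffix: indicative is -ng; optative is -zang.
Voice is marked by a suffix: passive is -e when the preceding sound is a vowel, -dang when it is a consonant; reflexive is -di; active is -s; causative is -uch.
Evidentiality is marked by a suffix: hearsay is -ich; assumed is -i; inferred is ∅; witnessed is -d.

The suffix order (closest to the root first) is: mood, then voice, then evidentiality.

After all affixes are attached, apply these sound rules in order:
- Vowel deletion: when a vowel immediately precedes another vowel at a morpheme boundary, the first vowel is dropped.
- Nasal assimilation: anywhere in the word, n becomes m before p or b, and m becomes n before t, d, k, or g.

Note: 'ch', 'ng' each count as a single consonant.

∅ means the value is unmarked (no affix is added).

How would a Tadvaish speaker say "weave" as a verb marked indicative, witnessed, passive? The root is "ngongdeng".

Attach mood indicative -ng → ngongdengng.
Attach voice passive -dang (after consonant 'ng') → ngongdengngdang.
Attach evidentiality witnessed -d → ngongdengngdangd.
Vowel deletion: no change.
Nasal assimilation: no change.

ngongdengngdangd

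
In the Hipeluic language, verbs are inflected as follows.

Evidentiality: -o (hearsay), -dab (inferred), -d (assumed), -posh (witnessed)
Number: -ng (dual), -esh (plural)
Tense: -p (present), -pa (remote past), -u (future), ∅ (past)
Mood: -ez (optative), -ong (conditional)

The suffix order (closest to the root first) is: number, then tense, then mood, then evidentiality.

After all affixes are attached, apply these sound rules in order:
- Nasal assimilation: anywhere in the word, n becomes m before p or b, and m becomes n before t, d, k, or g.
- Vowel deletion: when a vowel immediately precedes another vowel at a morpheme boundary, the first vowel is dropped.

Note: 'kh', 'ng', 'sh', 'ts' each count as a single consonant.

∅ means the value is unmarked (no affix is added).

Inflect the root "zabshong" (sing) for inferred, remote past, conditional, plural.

zabshongeshpongdab

Attach number plural -esh → zabshongesh.
Attach tense remote past -pa → zabshongeshpa.
Attach mood conditional -ong → zabshongeshpaong.
Attach evidentiality inferred -dab → zabshongeshpaongdab.
Nasal assimilation: no change.
Apply vowel deletion: zabshongeshpaongdab → zabshongeshpongdab.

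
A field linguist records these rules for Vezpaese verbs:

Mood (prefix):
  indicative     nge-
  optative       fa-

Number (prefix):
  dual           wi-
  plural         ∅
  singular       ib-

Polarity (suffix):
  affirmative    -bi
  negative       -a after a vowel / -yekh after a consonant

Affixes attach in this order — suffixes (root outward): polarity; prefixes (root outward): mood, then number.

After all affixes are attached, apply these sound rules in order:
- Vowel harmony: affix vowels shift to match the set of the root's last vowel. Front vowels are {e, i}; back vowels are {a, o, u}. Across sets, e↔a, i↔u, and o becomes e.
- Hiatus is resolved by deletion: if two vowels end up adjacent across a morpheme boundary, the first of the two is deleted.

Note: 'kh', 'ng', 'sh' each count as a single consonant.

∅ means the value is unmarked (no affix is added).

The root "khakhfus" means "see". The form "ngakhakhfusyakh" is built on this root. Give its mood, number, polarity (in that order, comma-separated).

indicative, plural, negative

Segment: nge-khakhfus-yekh.
mood: nge- → indicative.
number: ∅ → plural.
polarity: -a/yekh → negative.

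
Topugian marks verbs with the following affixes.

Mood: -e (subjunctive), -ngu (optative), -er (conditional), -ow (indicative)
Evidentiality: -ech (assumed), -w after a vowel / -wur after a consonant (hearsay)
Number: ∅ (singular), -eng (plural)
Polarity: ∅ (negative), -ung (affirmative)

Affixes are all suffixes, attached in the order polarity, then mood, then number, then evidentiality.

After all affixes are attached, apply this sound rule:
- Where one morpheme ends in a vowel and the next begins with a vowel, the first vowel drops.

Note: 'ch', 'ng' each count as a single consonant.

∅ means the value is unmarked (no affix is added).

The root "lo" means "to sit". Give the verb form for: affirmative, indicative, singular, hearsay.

lungowwur

Attach polarity affirmative -ung → loung.
Attach mood indicative -ow → loungow.
number = singular: zero marking, form stays loungow.
Attach evidentiality hearsay -wur (after consonant 'w') → loungowwur.
Apply vowel deletion: loungowwur → lungowwur.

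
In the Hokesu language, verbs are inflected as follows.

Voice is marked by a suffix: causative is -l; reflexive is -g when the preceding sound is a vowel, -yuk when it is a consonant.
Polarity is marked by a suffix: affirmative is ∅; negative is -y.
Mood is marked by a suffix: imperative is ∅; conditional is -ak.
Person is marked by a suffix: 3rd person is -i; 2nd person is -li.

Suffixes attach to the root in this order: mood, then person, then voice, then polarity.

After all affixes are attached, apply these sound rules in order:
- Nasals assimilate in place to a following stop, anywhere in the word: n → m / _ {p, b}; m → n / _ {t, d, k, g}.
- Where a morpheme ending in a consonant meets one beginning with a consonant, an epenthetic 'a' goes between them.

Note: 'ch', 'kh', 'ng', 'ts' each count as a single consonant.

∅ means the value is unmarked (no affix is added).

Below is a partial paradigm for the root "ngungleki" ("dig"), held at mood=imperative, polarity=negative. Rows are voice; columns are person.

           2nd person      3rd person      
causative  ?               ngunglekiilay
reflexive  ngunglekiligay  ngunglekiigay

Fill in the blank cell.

mood = imperative: zero marking, form stays ngungleki.
Attach person 2nd person -li → ngunglekili.
Attach voice causative -l → ngunglekilil.
Attach polarity negative -y → ngunglekilily.
Nasal assimilation: no change.
Apply epenthesis: ngunglekilily → ngunglekililay.

ngunglekililay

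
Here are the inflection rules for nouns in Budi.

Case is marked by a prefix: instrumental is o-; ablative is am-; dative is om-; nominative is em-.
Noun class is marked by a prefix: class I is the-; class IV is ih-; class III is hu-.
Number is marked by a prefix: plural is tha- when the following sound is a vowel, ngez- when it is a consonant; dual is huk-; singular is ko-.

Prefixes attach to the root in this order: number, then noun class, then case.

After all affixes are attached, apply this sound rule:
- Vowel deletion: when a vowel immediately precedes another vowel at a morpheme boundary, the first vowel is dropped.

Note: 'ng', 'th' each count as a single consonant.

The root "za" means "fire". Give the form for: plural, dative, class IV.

Attach number plural ngez- (before consonant 'z') → ngezza.
Attach noun class class IV ih- → ihngezza.
Attach case dative om- → omihngezza.
Vowel deletion: no change.

omihngezza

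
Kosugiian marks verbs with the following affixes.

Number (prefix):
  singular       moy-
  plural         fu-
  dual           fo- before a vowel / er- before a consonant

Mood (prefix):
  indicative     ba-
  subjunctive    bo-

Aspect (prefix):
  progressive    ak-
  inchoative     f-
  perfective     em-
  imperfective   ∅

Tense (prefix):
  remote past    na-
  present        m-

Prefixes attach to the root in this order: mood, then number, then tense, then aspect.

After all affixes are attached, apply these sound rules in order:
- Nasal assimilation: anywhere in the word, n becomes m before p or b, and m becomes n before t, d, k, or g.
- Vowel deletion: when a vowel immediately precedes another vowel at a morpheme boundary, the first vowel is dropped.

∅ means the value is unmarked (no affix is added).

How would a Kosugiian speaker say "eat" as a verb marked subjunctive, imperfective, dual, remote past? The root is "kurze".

Attach mood subjunctive bo- → bokurze.
Attach number dual er- (before consonant 'b') → erbokurze.
Attach tense remote past na- → naerbokurze.
aspect = imperfective: zero marking, form stays naerbokurze.
Nasal assimilation: no change.
Apply vowel deletion: naerbokurze → nerbokurze.

nerbokurze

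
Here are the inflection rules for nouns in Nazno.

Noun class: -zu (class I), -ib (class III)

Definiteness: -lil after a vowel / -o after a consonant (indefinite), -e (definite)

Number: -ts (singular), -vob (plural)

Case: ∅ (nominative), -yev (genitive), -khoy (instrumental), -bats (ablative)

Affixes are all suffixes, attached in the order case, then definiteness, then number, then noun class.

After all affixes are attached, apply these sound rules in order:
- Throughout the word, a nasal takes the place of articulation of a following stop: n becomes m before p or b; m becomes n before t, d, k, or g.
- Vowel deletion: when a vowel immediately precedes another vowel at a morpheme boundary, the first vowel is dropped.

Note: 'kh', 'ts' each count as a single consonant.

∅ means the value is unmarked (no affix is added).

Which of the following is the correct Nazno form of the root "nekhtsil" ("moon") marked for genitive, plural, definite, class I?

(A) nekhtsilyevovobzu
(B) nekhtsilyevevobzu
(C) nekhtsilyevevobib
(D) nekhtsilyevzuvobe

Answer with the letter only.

Attach case genitive -yev → nekhtsilyev.
Attach definiteness definite -e → nekhtsilyeve.
Attach number plural -vob → nekhtsilyevevob.
Attach noun class class I -zu → nekhtsilyevevobzu.
Nasal assimilation: no change.
Vowel deletion: no change.
So the correct form is nekhtsilyevevobzu, option (B).
(D) nekhtsilyevzuvobe is wrong: it has the affixes in the wrong order.
(A) nekhtsilyevovobzu is wrong: it uses indefinite instead of definite for definiteness.
(C) nekhtsilyevevobib is wrong: it uses class III instead of class I for noun class.

B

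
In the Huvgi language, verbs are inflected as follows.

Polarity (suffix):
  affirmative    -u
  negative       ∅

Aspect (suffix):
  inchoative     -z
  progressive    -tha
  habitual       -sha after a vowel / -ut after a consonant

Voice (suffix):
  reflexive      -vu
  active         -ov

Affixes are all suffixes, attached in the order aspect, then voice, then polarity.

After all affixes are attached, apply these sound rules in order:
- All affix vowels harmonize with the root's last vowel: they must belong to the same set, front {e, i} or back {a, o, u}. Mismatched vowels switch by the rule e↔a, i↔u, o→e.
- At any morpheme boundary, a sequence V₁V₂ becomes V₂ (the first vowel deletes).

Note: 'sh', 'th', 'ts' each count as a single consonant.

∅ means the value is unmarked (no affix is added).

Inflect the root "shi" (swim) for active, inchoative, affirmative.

Attach aspect inchoative -z → shiz.
Attach voice active -ov → shizov.
Attach polarity affirmative -u → shizovu.
Apply vowel harmony: shizovu → shizevi.
Vowel deletion: no change.

shizevi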